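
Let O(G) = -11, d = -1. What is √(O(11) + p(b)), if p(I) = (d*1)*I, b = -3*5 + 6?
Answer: I*√2 ≈ 1.4142*I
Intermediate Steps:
b = -9 (b = -15 + 6 = -9)
p(I) = -I (p(I) = (-1*1)*I = -I)
√(O(11) + p(b)) = √(-11 - 1*(-9)) = √(-11 + 9) = √(-2) = I*√2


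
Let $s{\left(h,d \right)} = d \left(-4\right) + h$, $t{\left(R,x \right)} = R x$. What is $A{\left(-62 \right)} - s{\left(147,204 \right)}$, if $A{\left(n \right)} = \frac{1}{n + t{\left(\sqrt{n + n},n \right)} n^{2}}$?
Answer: $\frac{75998715252869}{113600471230} + \frac{124 i \sqrt{31}}{1832265665} \approx 669.0 + 3.768 \cdot 10^{-7} i$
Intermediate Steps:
$s{\left(h,d \right)} = h - 4 d$ ($s{\left(h,d \right)} = - 4 d + h = h - 4 d$)
$A{\left(n \right)} = \frac{1}{n + \sqrt{2} n^{\frac{7}{2}}}$ ($A{\left(n \right)} = \frac{1}{n + \sqrt{n + n} n n^{2}} = \frac{1}{n + \sqrt{2 n} n n^{2}} = \frac{1}{n + \sqrt{2} \sqrt{n} n n^{2}} = \frac{1}{n + \sqrt{2} n^{\frac{3}{2}} n^{2}} = \frac{1}{n + \sqrt{2} n^{\frac{7}{2}}}$)
$A{\left(-62 \right)} - s{\left(147,204 \right)} = \frac{1}{-62 + \sqrt{2} \left(-62\right)^{\frac{7}{2}}} - \left(147 - 816\right) = \frac{1}{-62 + \sqrt{2} \left(- 238328 i \sqrt{62}\right)} - \left(147 - 816\right) = \frac{1}{-62 - 476656 i \sqrt{31}} - -669 = \frac{1}{-62 - 476656 i \sqrt{31}} + 669 = 669 + \frac{1}{-62 - 476656 i \sqrt{31}}$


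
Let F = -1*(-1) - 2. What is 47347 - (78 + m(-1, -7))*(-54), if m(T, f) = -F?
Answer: 51613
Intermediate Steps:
F = -1 (F = 1 - 2 = -1)
m(T, f) = 1 (m(T, f) = -1*(-1) = 1)
47347 - (78 + m(-1, -7))*(-54) = 47347 - (78 + 1)*(-54) = 47347 - 79*(-54) = 47347 - 1*(-4266) = 47347 + 4266 = 51613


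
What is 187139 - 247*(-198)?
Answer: 236045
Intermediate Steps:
187139 - 247*(-198) = 187139 + 48906 = 236045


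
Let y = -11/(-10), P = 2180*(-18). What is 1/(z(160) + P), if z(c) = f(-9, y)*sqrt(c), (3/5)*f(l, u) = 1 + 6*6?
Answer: -8829/346313060 - 111*sqrt(10)/692626120 ≈ -2.6001e-5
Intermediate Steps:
P = -39240
y = 11/10 (y = -11*(-1/10) = 11/10 ≈ 1.1000)
f(l, u) = 185/3 (f(l, u) = 5*(1 + 6*6)/3 = 5*(1 + 36)/3 = (5/3)*37 = 185/3)
z(c) = 185*sqrt(c)/3
1/(z(160) + P) = 1/(185*sqrt(160)/3 - 39240) = 1/(185*(4*sqrt(10))/3 - 39240) = 1/(740*sqrt(10)/3 - 39240) = 1/(-39240 + 740*sqrt(10)/3)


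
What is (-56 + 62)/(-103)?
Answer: -6/103 ≈ -0.058252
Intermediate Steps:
(-56 + 62)/(-103) = 6*(-1/103) = -6/103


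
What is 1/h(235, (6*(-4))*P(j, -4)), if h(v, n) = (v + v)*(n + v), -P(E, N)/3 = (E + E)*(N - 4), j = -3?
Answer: 1/1734770 ≈ 5.7645e-7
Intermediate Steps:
P(E, N) = -6*E*(-4 + N) (P(E, N) = -3*(E + E)*(N - 4) = -3*2*E*(-4 + N) = -6*E*(-4 + N))
h(v, n) = 2*v*(n + v) (h(v, n) = (2*v)*(n + v) = 2*v*(n + v))
1/h(235, (6*(-4))*P(j, -4)) = 1/(2*235*((6*(-4))*(6*(-3)*(4 - 1*(-4))) + 235)) = 1/(2*235*(-144*(-3)*(4 + 4) + 235)) = 1/(2*235*(-144*(-3)*8 + 235)) = 1/(2*235*(-24*(-144) + 235)) = 1/(2*235*(3456 + 235)) = 1/(2*235*3691) = 1/1734770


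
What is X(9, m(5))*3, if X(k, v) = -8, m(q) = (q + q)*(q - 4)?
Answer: -24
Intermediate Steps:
m(q) = 2*q*(-4 + q) (m(q) = (2*q)*(-4 + q) = 2*q*(-4 + q))
X(9, m(5))*3 = -8*3 = -24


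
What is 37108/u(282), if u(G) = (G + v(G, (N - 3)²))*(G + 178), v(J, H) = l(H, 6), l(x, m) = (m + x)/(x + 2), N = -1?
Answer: 83493/293135 ≈ 0.28483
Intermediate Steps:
l(x, m) = (m + x)/(2 + x)
v(J, H) = (6 + H)/(2 + H)
u(G) = (178 + G)*(11/9 + G) (u(G) = (G + (6 + (-1 - 3)²)/(2 + (-1 - 3)²))*(G + 178) = (G + (6 + (-4)²)/(2 + (-4)²))*(178 + G) = (G + (6 + 16)/(2 + 16))*(178 + G) = (G + 22/18)*(178 + G) = (G + (1/18)*22)*(178 + G) = (G + 11/9)*(178 + G) = (11/9 + G)*(178 + G) = (178 + G)*(11/9 + G))
37108/u(282) = 37108/(1958/9 + 282² + (1613/9)*282) = 37108/(1958/9 + 79524 + 151622/3) = 37108/(1172540/9) = 37108*(9/1172540) = 83493/293135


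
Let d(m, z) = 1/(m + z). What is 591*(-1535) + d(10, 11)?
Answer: -19050884/21 ≈ -9.0719e+5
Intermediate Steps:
591*(-1535) + d(10, 11) = 591*(-1535) + 1/(10 + 11) = -907185 + 1/21 = -19050884/21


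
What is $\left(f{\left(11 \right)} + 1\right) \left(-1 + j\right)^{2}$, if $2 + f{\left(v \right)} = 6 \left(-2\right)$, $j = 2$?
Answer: $-13$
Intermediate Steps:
$f{\left(v \right)} = -14$ ($f{\left(v \right)} = -2 + 6 \left(-2\right) = -2 - 12 = -14$)
$\left(f{\left(11 \right)} + 1\right) \left(-1 + j\right)^{2} = \left(-14 + 1\right) \left(-1 + 2\right)^{2} = - 13 \cdot 1^{2} = \left(-13\right) 1 = -13$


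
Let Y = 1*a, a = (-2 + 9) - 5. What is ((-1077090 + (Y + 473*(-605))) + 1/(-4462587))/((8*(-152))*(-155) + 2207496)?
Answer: -760454389439/1336531418739 ≈ -0.56898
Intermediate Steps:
a = 2 (a = 7 - 5 = 2)
Y = 2 (Y = 1*2 = 2)
((-1077090 + (Y + 473*(-605))) + 1/(-4462587))/((8*(-152))*(-155) + 2207496) = ((-1077090 + (2 + 473*(-605))) + 1/(-4462587))/((8*(-152))*(-155) + 2207496) = ((-1077090 + (2 - 286165)) - 1/4462587)/(-1216*(-155) + 2207496) = ((-1077090 - 286163) - 1/4462587)/(188480 + 2207496) = (-1363253 - 1/4462587)/2395976 = -6083635115512/4462587*1/2395976 = -760454389439/1336531418739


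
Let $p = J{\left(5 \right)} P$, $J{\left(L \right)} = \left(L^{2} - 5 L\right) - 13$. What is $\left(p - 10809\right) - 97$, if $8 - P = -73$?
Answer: $-11959$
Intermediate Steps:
$P = 81$ ($P = 8 - -73 = 8 + 73 = 81$)
$J{\left(L \right)} = -13 + L^{2} - 5 L$
$p = -1053$ ($p = \left(-13 + 5^{2} - 25\right) 81 = \left(-13 + 25 - 25\right) 81 = \left(-13\right) 81 = -1053$)
$\left(p - 10809\right) - 97 = \left(-1053 - 10809\right) - 97 = -11862 - 97 = -11959$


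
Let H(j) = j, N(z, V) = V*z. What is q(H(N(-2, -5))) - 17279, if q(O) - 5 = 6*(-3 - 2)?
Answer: -17304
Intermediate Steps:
q(O) = -25 (q(O) = 5 + 6*(-3 - 2) = 5 + 6*(-5) = 5 - 30 = -25)
q(H(N(-2, -5))) - 17279 = -25 - 17279 = -17304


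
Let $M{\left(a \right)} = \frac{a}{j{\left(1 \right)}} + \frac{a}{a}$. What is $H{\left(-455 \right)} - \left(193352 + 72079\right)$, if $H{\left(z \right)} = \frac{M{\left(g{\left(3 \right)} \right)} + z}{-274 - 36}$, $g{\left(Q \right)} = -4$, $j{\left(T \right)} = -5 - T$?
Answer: $- \frac{24684947}{93} \approx -2.6543 \cdot 10^{5}$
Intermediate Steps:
$M{\left(a \right)} = 1 - \frac{a}{6}$ ($M{\left(a \right)} = \frac{a}{-5 - 1} + \frac{a}{a} = \frac{a}{-5 - 1} + 1 = \frac{a}{-6} + 1 = a \left(- \frac{1}{6}\right) + 1 = - \frac{a}{6} + 1 = 1 - \frac{a}{6}$)
$H{\left(z \right)} = - \frac{1}{186} - \frac{z}{310}$ ($H{\left(z \right)} = \frac{\left(1 - - \frac{2}{3}\right) + z}{-274 - 36} = \frac{\left(1 + \frac{2}{3}\right) + z}{-310} = \left(\frac{5}{3} + z\right) \left(- \frac{1}{310}\right) = - \frac{1}{186} - \frac{z}{310}$)
$H{\left(-455 \right)} - \left(193352 + 72079\right) = \left(- \frac{1}{186} - - \frac{91}{62}\right) - \left(193352 + 72079\right) = \left(- \frac{1}{186} + \frac{91}{62}\right) - 265431 = \frac{136}{93} - 265431 = - \frac{24684947}{93}$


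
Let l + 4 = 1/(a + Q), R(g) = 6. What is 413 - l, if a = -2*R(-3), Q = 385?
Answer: 155540/373 ≈ 417.00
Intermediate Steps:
a = -12 (a = -2*6 = -12)
l = -1491/373 (l = -4 + 1/(-12 + 385) = -4 + 1/373 = -1491/373 ≈ -3.9973)
413 - l = 413 - 1*(-1491/373) = 413 + 1491/373 = 155540/373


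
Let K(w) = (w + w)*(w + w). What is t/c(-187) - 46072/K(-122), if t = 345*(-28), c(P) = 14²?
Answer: -2607803/52094 ≈ -50.060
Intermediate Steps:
c(P) = 196
K(w) = 4*w² (K(w) = (2*w)*(2*w) = 4*w²)
t = -9660
t/c(-187) - 46072/K(-122) = -9660/196 - 46072/(4*(-122)²) = -9660*1/196 - 46072/(4*14884) = -345/7 - 46072/59536 = -345/7 - 46072*1/59536 = -345/7 - 5759/7442 = -2607803/52094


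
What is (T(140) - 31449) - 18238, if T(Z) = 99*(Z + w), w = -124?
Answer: -48103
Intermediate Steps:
T(Z) = -12276 + 99*Z (T(Z) = 99*(Z - 124) = 99*(-124 + Z) = -12276 + 99*Z)
(T(140) - 31449) - 18238 = ((-12276 + 99*140) - 31449) - 18238 = ((-12276 + 13860) - 31449) - 18238 = (1584 - 31449) - 18238 = -29865 - 18238 = -48103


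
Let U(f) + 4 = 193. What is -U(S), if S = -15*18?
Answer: -189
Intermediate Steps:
S = -270
U(f) = 189 (U(f) = -4 + 193 = 189)
-U(S) = -1*189 = -189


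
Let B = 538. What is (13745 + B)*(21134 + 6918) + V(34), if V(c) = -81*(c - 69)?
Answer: 400669551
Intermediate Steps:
V(c) = 5589 - 81*c (V(c) = -81*(-69 + c) = 5589 - 81*c)
(13745 + B)*(21134 + 6918) + V(34) = (13745 + 538)*(21134 + 6918) + (5589 - 81*34) = 14283*28052 + (5589 - 2754) = 400666716 + 2835 = 400669551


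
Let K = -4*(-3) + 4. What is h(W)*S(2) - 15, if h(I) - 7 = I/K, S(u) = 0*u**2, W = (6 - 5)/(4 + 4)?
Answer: -15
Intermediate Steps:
W = 1/8 ≈ 0.12500
S(u) = 0
K = 16 (K = 12 + 4 = 16)
h(I) = 7 + I/16
h(W)*S(2) - 15 = (7 + (1/16)*(1/8))*0 - 15 = (7 + 1/128)*0 - 15 = (897/128)*0 - 15 = 0 - 15 = -15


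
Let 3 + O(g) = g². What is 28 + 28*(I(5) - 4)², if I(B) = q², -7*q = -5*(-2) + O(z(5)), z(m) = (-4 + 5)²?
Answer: 79300/343 ≈ 231.20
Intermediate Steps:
z(m) = 1 (z(m) = 1² = 1)
O(g) = -3 + g²
q = -8/7 (q = -(-5*(-2) + (-3 + 1²))/7 = -(10 + (-3 + 1))/7 = -(10 - 2)/7 = -⅐*8 = -8/7 ≈ -1.1429)
I(B) = 64/49 (I(B) = (-8/7)² = 64/49)
28 + 28*(I(5) - 4)² = 28 + 28*(64/49 - 4)² = 28 + 28*(-132/49)² = 28 + 28*(17424/2401) = 28 + 69696/343 = 79300/343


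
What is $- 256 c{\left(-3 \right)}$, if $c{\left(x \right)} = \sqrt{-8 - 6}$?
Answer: $- 256 i \sqrt{14} \approx - 957.86 i$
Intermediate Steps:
$c{\left(x \right)} = i \sqrt{14}$ ($c{\left(x \right)} = \sqrt{-14} = i \sqrt{14}$)
$- 256 c{\left(-3 \right)} = - 256 i \sqrt{14}$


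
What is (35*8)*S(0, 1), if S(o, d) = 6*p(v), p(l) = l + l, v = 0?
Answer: 0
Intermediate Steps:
p(l) = 2*l
S(o, d) = 0 (S(o, d) = 6*(2*0) = 6*0 = 0)
(35*8)*S(0, 1) = (35*8)*0 = 280*0 = 0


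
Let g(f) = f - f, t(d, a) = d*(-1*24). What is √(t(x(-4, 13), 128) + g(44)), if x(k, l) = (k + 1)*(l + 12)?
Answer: 30*√2 ≈ 42.426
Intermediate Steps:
x(k, l) = (1 + k)*(12 + l)
t(d, a) = -24*d (t(d, a) = d*(-24) = -24*d)
g(f) = 0
√(t(x(-4, 13), 128) + g(44)) = √(-24*(12 + 13 + 12*(-4) - 4*13) + 0) = √(-24*(12 + 13 - 48 - 52) + 0) = √(-24*(-75) + 0) = √(1800 + 0) = √1800 = 30*√2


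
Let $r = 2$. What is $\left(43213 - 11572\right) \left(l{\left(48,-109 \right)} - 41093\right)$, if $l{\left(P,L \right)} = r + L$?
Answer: $-1303609200$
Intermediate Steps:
$l{\left(P,L \right)} = 2 + L$
$\left(43213 - 11572\right) \left(l{\left(48,-109 \right)} - 41093\right) = \left(43213 - 11572\right) \left(\left(2 - 109\right) - 41093\right) = 31641 \left(-107 - 41093\right) = 31641 \left(-41200\right) = -1303609200$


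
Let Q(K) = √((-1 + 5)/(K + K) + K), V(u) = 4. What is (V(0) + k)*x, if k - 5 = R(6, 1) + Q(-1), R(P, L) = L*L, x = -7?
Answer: -70 - 7*I*√3 ≈ -70.0 - 12.124*I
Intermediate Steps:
R(P, L) = L²
Q(K) = √(K + 2/K) (Q(K) = √(4/((2*K)) + K) = √(4*(1/(2*K)) + K) = √(2/K + K) = √(K + 2/K))
k = 6 + I*√3 (k = 5 + (1² + √(-1 + 2/(-1))) = 5 + (1 + √(-1 + 2*(-1))) = 5 + (1 + √(-1 - 2)) = 5 + (1 + √(-3)) = 5 + (1 + I*√3) = 6 + I*√3 ≈ 6.0 + 1.732*I)
(V(0) + k)*x = (4 + (6 + I*√3))*(-7) = (10 + I*√3)*(-7) = -70 - 7*I*√3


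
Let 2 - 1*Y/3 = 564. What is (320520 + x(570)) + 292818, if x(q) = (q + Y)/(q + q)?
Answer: 58267017/95 ≈ 6.1334e+5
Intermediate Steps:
Y = -1686 (Y = 6 - 3*564 = 6 - 1692 = -1686)
x(q) = (-1686 + q)/(2*q) (x(q) = (q - 1686)/(q + q) = (-1686 + q)/((2*q)) = (-1686 + q)*(1/(2*q)) = (-1686 + q)/(2*q))
(320520 + x(570)) + 292818 = (320520 + (½)*(-1686 + 570)/570) + 292818 = (320520 + (½)*(1/570)*(-1116)) + 292818 = (320520 - 93/95) + 292818 = 30449307/95 + 292818 = 58267017/95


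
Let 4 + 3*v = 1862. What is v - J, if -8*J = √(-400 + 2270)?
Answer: 1858/3 + √1870/8 ≈ 624.74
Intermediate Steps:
J = -√1870/8 (J = -√(-400 + 2270)/8 = -√1870/8 ≈ -5.4054)
v = 1858/3 (v = -4/3 + (⅓)*1862 = -4/3 + 1862/3 = 1858/3 ≈ 619.33)
v - J = 1858/3 - (-1)*√1870/8 = 1858/3 + √1870/8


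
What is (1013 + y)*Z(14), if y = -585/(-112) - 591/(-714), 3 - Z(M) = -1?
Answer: 1940273/476 ≈ 4076.2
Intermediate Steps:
Z(M) = 4 (Z(M) = 3 - 1*(-1) = 3 + 1 = 4)
y = 11521/1904 (y = -585*(-1/112) - 591*(-1/714) = 585/112 + 197/238 = 11521/1904 ≈ 6.0509)
(1013 + y)*Z(14) = (1013 + 11521/1904)*4 = (1940273/1904)*4 = 1940273/476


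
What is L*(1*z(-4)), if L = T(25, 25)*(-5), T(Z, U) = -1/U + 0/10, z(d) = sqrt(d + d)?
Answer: 2*I*sqrt(2)/5 ≈ 0.56569*I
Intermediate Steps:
z(d) = sqrt(2)*sqrt(d) (z(d) = sqrt(2*d) = sqrt(2)*sqrt(d))
T(Z, U) = -1/U (T(Z, U) = -1/U + 0*(1/10) = -1/U + 0 = -1/U)
L = 1/5 (L = -1/25*(-5) = 1/5 ≈ 0.20000)
L*(1*z(-4)) = (1*(sqrt(2)*sqrt(-4)))/5 = (1*(sqrt(2)*(2*I)))/5 = (1*(2*I*sqrt(2)))/5 = (2*I*sqrt(2))/5 = 2*I*sqrt(2)/5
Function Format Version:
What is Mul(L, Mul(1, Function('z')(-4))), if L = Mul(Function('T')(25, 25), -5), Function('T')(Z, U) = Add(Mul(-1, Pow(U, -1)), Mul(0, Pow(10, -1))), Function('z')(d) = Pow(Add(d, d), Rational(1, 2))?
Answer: Mul(Rational(2, 5), I, Pow(2, Rational(1, 2))) ≈ Mul(0.56569, I)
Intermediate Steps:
Function('z')(d) = Mul(Pow(2, Rational(1, 2)), Pow(d, Rational(1, 2))) (Function('z')(d) = Pow(Mul(2, d), Rational(1, 2)) = Mul(Pow(2, Rational(1, 2)), Pow(d, Rational(1, 2))))
Function('T')(Z, U) = Mul(-1, Pow(U, -1)) (Function('T')(Z, U) = Add(Mul(-1, Pow(U, -1)), Mul(0, Rational(1, 10))) = Add(Mul(-1, Pow(U, -1)), 0) = Mul(-1, Pow(U, -1)))
L = Rational(1, 5) (L = Mul(Mul(-1, Pow(25, -1)), -5) = Mul(Mul(-1, Rational(1, 25)), -5) = Mul(Rational(-1, 25), -5) = Rational(1, 5) ≈ 0.20000)
Mul(L, Mul(1, Function('z')(-4))) = Mul(Rational(1, 5), Mul(1, Mul(Pow(2, Rational(1, 2)), Pow(-4, Rational(1, 2))))) = Mul(Rational(1, 5), Mul(1, Mul(Pow(2, Rational(1, 2)), Mul(2, I)))) = Mul(Rational(1, 5), Mul(1, Mul(2, I, Pow(2, Rational(1, 2))))) = Mul(Rational(1, 5), Mul(2, I, Pow(2, Rational(1, 2)))) = Mul(Rational(2, 5), I, Pow(2, Rational(1, 2)))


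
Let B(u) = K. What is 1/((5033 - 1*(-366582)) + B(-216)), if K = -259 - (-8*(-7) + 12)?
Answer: 1/371288 ≈ 2.6933e-6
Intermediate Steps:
K = -327 (K = -259 - (56 + 12) = -259 - 1*68 = -259 - 68 = -327)
B(u) = -327
1/((5033 - 1*(-366582)) + B(-216)) = 1/((5033 - 1*(-366582)) - 327) = 1/((5033 + 366582) - 327) = 1/(371615 - 327) = 1/371288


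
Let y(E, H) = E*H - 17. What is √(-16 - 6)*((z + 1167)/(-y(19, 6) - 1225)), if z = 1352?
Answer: -2519*I*√22/1322 ≈ -8.9373*I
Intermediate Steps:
y(E, H) = -17 + E*H
√(-16 - 6)*((z + 1167)/(-y(19, 6) - 1225)) = √(-16 - 6)*((1352 + 1167)/(-(-17 + 19*6) - 1225)) = √(-22)*(2519/(-(-17 + 114) - 1225)) = (I*√22)*(2519/(-1*97 - 1225)) = (I*√22)*(2519/(-97 - 1225)) = (I*√22)*(2519/(-1322)) = (I*√22)*(2519*(-1/1322)) = (I*√22)*(-2519/1322) = -2519*I*√22/1322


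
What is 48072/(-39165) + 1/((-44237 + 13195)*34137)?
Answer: -16980324415151/13834132243470 ≈ -1.2274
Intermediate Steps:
48072/(-39165) + 1/((-44237 + 13195)*34137) = 48072*(-1/39165) + (1/34137)/(-31042) = -16024/13055 - 1/31042*1/34137 = -16024/13055 - 1/1059680754 = -16980324415151/13834132243470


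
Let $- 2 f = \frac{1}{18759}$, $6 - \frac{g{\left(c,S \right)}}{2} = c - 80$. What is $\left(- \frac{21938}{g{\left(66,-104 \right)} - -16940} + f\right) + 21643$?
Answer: $\frac{191485724023}{8847995} \approx 21642.0$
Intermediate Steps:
$g{\left(c,S \right)} = 172 - 2 c$ ($g{\left(c,S \right)} = 12 - 2 \left(c - 80\right) = 12 - 2 \left(-80 + c\right) = 12 - \left(-160 + 2 c\right) = 172 - 2 c$)
$f = - \frac{1}{37518}$ ($f = - \frac{1}{2 \cdot 18759} = \left(- \frac{1}{2}\right) \frac{1}{18759} = - \frac{1}{37518} \approx -2.6654 \cdot 10^{-5}$)
$\left(- \frac{21938}{g{\left(66,-104 \right)} - -16940} + f\right) + 21643 = \left(- \frac{21938}{\left(172 - 132\right) - -16940} - \frac{1}{37518}\right) + 21643 = \left(- \frac{21938}{\left(172 - 132\right) + 16940} - \frac{1}{37518}\right) + 21643 = \left(- \frac{21938}{40 + 16940} - \frac{1}{37518}\right) + 21643 = \left(- \frac{21938}{16980} - \frac{1}{37518}\right) + 21643 = \left(\left(-21938\right) \frac{1}{16980} - \frac{1}{37518}\right) + 21643 = \left(- \frac{10969}{8490} - \frac{1}{37518}\right) + 21643 = - \frac{11431762}{8847995} + 21643 = \frac{191485724023}{8847995}$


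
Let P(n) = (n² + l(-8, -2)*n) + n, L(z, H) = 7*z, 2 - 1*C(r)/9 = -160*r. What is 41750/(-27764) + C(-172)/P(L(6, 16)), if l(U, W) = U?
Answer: -578121689/3401090 ≈ -169.98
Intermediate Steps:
C(r) = 18 + 1440*r (C(r) = 18 - (-1440)*r = 18 + 1440*r)
P(n) = n² - 7*n (P(n) = (n² - 8*n) + n = n² - 7*n)
41750/(-27764) + C(-172)/P(L(6, 16)) = 41750/(-27764) + (18 + 1440*(-172))/(((7*6)*(-7 + 7*6))) = 41750*(-1/27764) + (18 - 247680)/((42*(-7 + 42))) = -20875/13882 - 247662/(42*35) = -20875/13882 - 247662/1470 = -20875/13882 - 247662*1/1470 = -20875/13882 - 41277/245 = -578121689/3401090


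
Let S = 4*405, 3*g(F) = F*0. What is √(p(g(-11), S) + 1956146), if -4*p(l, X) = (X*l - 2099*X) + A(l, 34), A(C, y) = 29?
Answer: 3*√1247215/2 ≈ 1675.2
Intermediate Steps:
g(F) = 0 (g(F) = (F*0)/3 = (⅓)*0 = 0)
S = 1620
p(l, X) = -29/4 + 2099*X/4 - X*l/4 (p(l, X) = -((X*l - 2099*X) + 29)/4 = -((-2099*X + X*l) + 29)/4 = -(29 - 2099*X + X*l)/4 = -29/4 + 2099*X/4 - X*l/4)
√(p(g(-11), S) + 1956146) = √((-29/4 + (2099/4)*1620 - ¼*1620*0) + 1956146) = √((-29/4 + 850095 + 0) + 1956146) = √(3400351/4 + 1956146) = √(11224935/4) = 3*√1247215/2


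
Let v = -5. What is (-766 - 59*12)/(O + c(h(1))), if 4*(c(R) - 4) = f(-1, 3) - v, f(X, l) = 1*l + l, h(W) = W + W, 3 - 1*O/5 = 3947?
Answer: 5896/78853 ≈ 0.074772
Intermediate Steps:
O = -19720 (O = 15 - 5*3947 = 15 - 19735 = -19720)
h(W) = 2*W
f(X, l) = 2*l (f(X, l) = l + l = 2*l)
c(R) = 27/4 (c(R) = 4 + (2*3 - 1*(-5))/4 = 4 + (6 + 5)/4 = 4 + (1/4)*11 = 4 + 11/4 = 27/4)
(-766 - 59*12)/(O + c(h(1))) = (-766 - 59*12)/(-19720 + 27/4) = (-766 - 708)/(-78853/4) = -1474*(-4/78853) = 5896/78853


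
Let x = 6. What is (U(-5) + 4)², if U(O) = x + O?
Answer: 25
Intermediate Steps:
U(O) = 6 + O
(U(-5) + 4)² = ((6 - 5) + 4)² = (1 + 4)² = 5² = 25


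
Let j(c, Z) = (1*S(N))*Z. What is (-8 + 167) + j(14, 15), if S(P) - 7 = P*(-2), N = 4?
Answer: 144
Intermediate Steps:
S(P) = 7 - 2*P (S(P) = 7 + P*(-2) = 7 - 2*P)
j(c, Z) = -Z (j(c, Z) = (1*(7 - 2*4))*Z = (1*(7 - 8))*Z = (1*(-1))*Z = -Z)
(-8 + 167) + j(14, 15) = (-8 + 167) - 1*15 = 159 - 15 = 144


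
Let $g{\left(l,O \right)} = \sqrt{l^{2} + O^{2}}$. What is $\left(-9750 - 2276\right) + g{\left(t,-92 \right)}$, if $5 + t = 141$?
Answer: $-12026 + 4 \sqrt{1685} \approx -11862.0$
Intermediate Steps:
$t = 136$ ($t = -5 + 141 = 136$)
$g{\left(l,O \right)} = \sqrt{O^{2} + l^{2}}$
$\left(-9750 - 2276\right) + g{\left(t,-92 \right)} = \left(-9750 - 2276\right) + \sqrt{\left(-92\right)^{2} + 136^{2}} = -12026 + \sqrt{8464 + 18496} = -12026 + \sqrt{26960} = -12026 + 4 \sqrt{1685}$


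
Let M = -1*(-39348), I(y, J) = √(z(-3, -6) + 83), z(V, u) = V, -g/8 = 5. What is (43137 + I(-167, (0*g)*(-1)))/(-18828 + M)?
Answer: 4793/2280 + √5/5130 ≈ 2.1026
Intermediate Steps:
g = -40 (g = -8*5 = -40)
I(y, J) = 4*√5 (I(y, J) = √(-3 + 83) = √80 = 4*√5)
M = 39348
(43137 + I(-167, (0*g)*(-1)))/(-18828 + M) = (43137 + 4*√5)/(-18828 + 39348) = (43137 + 4*√5)/20520 = (43137 + 4*√5)*(1/20520) = 4793/2280 + √5/5130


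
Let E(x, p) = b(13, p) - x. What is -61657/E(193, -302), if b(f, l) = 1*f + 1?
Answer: 61657/179 ≈ 344.45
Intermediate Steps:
b(f, l) = 1 + f (b(f, l) = f + 1 = 1 + f)
E(x, p) = 14 - x (E(x, p) = (1 + 13) - x = 14 - x)
-61657/E(193, -302) = -61657/(14 - 1*193) = -61657/(14 - 193) = -61657/(-179) = -61657*(-1/179) = 61657/179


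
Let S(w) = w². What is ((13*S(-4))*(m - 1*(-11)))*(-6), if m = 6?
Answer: -21216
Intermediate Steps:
((13*S(-4))*(m - 1*(-11)))*(-6) = ((13*(-4)²)*(6 - 1*(-11)))*(-6) = ((13*16)*(6 + 11))*(-6) = (208*17)*(-6) = 3536*(-6) = -21216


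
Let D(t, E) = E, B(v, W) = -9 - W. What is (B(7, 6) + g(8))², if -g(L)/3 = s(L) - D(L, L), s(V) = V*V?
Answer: 33489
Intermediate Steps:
s(V) = V²
g(L) = -3*L² + 3*L (g(L) = -3*(L² - L) = -3*L² + 3*L)
(B(7, 6) + g(8))² = ((-9 - 1*6) + 3*8*(1 - 1*8))² = ((-9 - 6) + 3*8*(1 - 8))² = (-15 + 3*8*(-7))² = (-15 - 168)² = (-183)² = 33489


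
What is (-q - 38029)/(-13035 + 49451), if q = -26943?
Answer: -5543/18208 ≈ -0.30443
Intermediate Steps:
(-q - 38029)/(-13035 + 49451) = (-1*(-26943) - 38029)/(-13035 + 49451) = (26943 - 38029)/36416 = -11086*1/36416 = -5543/18208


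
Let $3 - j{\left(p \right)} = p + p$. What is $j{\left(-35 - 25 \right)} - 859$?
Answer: $-736$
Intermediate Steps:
$j{\left(p \right)} = 3 - 2 p$ ($j{\left(p \right)} = 3 - \left(p + p\right) = 3 - 2 p$)
$j{\left(-35 - 25 \right)} - 859 = \left(3 - 2 \left(-35 - 25\right)\right) - 859 = \left(3 - -120\right) - 859 = \left(3 + 120\right) - 859 = 123 - 859 = -736$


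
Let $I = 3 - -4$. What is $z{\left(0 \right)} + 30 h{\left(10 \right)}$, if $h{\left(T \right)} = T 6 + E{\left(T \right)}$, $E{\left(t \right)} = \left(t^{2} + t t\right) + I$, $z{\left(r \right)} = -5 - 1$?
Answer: $8004$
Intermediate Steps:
$I = 7$ ($I = 3 + 4 = 7$)
$z{\left(r \right)} = -6$ ($z{\left(r \right)} = -5 - 1 = -6$)
$E{\left(t \right)} = 7 + 2 t^{2}$ ($E{\left(t \right)} = \left(t^{2} + t t\right) + 7 = \left(t^{2} + t^{2}\right) + 7 = 2 t^{2} + 7 = 7 + 2 t^{2}$)
$h{\left(T \right)} = 7 + 2 T^{2} + 6 T$ ($h{\left(T \right)} = T 6 + \left(7 + 2 T^{2}\right) = 6 T + \left(7 + 2 T^{2}\right) = 7 + 2 T^{2} + 6 T$)
$z{\left(0 \right)} + 30 h{\left(10 \right)} = -6 + 30 \left(7 + 2 \cdot 10^{2} + 6 \cdot 10\right) = -6 + 30 \left(7 + 2 \cdot 100 + 60\right) = -6 + 30 \left(7 + 200 + 60\right) = -6 + 30 \cdot 267 = -6 + 8010 = 8004$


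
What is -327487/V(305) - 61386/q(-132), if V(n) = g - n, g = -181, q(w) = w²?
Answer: 157674997/235224 ≈ 670.32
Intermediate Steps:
V(n) = -181 - n
-327487/V(305) - 61386/q(-132) = -327487/(-181 - 1*305) - 61386/((-132)²) = -327487/(-181 - 305) - 61386/17424 = -327487/(-486) - 61386*1/17424 = -327487*(-1/486) - 10231/2904 = 327487/486 - 10231/2904 = 157674997/235224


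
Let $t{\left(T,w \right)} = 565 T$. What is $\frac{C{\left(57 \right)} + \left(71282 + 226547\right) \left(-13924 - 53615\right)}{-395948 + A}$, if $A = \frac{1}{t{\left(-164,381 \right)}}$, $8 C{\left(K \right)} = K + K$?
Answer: $\frac{1863862647200055}{36688541681} \approx 50802.0$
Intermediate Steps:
$C{\left(K \right)} = \frac{K}{4}$ ($C{\left(K \right)} = \frac{K + K}{8} = \frac{2 K}{8} = \frac{K}{4}$)
$A = - \frac{1}{92660}$ ($A = \frac{1}{565 \left(-164\right)} = \frac{1}{-92660} = - \frac{1}{92660} \approx -1.0792 \cdot 10^{-5}$)
$\frac{C{\left(57 \right)} + \left(71282 + 226547\right) \left(-13924 - 53615\right)}{-395948 + A} = \frac{\frac{1}{4} \cdot 57 + \left(71282 + 226547\right) \left(-13924 - 53615\right)}{-395948 - \frac{1}{92660}} = \frac{\frac{57}{4} + 297829 \left(-67539\right)}{- \frac{36688541681}{92660}} = \left(\frac{57}{4} - 20115072831\right) \left(- \frac{92660}{36688541681}\right) = \left(- \frac{80460291267}{4}\right) \left(- \frac{92660}{36688541681}\right) = \frac{1863862647200055}{36688541681}$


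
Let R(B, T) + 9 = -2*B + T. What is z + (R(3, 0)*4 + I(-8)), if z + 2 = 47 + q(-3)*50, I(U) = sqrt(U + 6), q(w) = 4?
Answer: 185 + I*sqrt(2) ≈ 185.0 + 1.4142*I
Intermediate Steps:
I(U) = sqrt(6 + U)
R(B, T) = -9 + T - 2*B (R(B, T) = -9 + (-2*B + T) = -9 + (T - 2*B) = -9 + T - 2*B)
z = 245 (z = -2 + (47 + 4*50) = -2 + (47 + 200) = -2 + 247 = 245)
z + (R(3, 0)*4 + I(-8)) = 245 + ((-9 + 0 - 2*3)*4 + sqrt(6 - 8)) = 245 + ((-9 + 0 - 6)*4 + sqrt(-2)) = 245 + (-15*4 + I*sqrt(2)) = 245 + (-60 + I*sqrt(2)) = 185 + I*sqrt(2)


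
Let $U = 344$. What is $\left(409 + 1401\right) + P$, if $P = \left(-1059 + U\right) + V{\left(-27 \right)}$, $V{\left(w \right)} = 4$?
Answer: $1099$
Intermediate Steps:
$P = -711$ ($P = \left(-1059 + 344\right) + 4 = -715 + 4 = -711$)
$\left(409 + 1401\right) + P = \left(409 + 1401\right) - 711 = 1810 - 711 = 1099$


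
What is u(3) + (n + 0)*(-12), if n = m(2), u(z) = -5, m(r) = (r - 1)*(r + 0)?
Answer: -29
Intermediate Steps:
m(r) = r*(-1 + r) (m(r) = (-1 + r)*r = r*(-1 + r))
n = 2 (n = 2*(-1 + 2) = 2*1 = 2)
u(3) + (n + 0)*(-12) = -5 + (2 + 0)*(-12) = -5 + 2*(-12) = -5 - 24 = -29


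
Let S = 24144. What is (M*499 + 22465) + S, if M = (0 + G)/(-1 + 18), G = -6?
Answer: 789359/17 ≈ 46433.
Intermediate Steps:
M = -6/17 (M = (0 - 6)/(-1 + 18) = -6/17 ≈ -0.35294)
(M*499 + 22465) + S = (-6/17*499 + 22465) + 24144 = (-2994/17 + 22465) + 24144 = 378911/17 + 24144 = 789359/17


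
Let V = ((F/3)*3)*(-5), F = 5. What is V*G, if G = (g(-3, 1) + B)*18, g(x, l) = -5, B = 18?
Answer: -5850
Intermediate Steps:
G = 234 (G = (-5 + 18)*18 = 13*18 = 234)
V = -25 (V = ((5/3)*3)*(-5) = 5*(-5) = -25)
V*G = -25*234 = -5850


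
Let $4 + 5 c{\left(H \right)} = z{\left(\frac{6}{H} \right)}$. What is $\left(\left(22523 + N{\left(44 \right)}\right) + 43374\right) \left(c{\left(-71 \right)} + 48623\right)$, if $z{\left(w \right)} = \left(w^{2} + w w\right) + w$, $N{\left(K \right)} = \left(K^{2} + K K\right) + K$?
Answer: $\frac{85557381139161}{25205} \approx 3.3945 \cdot 10^{9}$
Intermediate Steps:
$N{\left(K \right)} = K + 2 K^{2}$ ($N{\left(K \right)} = \left(K^{2} + K^{2}\right) + K = 2 K^{2} + K = K + 2 K^{2}$)
$z{\left(w \right)} = w + 2 w^{2}$ ($z{\left(w \right)} = \left(w^{2} + w^{2}\right) + w = 2 w^{2} + w = w + 2 w^{2}$)
$c{\left(H \right)} = - \frac{4}{5} + \frac{6 \left(1 + \frac{12}{H}\right)}{5 H}$ ($c{\left(H \right)} = - \frac{4}{5} + \frac{\frac{6}{H} \left(1 + 2 \frac{6}{H}\right)}{5} = - \frac{4}{5} + \frac{\frac{6}{H} \left(1 + \frac{12}{H}\right)}{5} = - \frac{4}{5} + \frac{6 \frac{1}{H} \left(1 + \frac{12}{H}\right)}{5} = - \frac{4}{5} + \frac{6 \left(1 + \frac{12}{H}\right)}{5 H}$)
$\left(\left(22523 + N{\left(44 \right)}\right) + 43374\right) \left(c{\left(-71 \right)} + 48623\right) = \left(\left(22523 + 44 \left(1 + 2 \cdot 44\right)\right) + 43374\right) \left(\frac{2 \left(36 - 2 \left(-71\right)^{2} + 3 \left(-71\right)\right)}{5 \cdot 5041} + 48623\right) = \left(\left(22523 + 44 \left(1 + 88\right)\right) + 43374\right) \left(\frac{2}{5} \cdot \frac{1}{5041} \left(36 - 10082 - 213\right) + 48623\right) = \left(\left(22523 + 44 \cdot 89\right) + 43374\right) \left(\frac{2}{5} \cdot \frac{1}{5041} \left(36 - 10082 - 213\right) + 48623\right) = \left(\left(22523 + 3916\right) + 43374\right) \left(\frac{2}{5} \cdot \frac{1}{5041} \left(-10259\right) + 48623\right) = \left(26439 + 43374\right) \left(- \frac{20518}{25205} + 48623\right) = 69813 \cdot \frac{1225522197}{25205} = \frac{85557381139161}{25205}$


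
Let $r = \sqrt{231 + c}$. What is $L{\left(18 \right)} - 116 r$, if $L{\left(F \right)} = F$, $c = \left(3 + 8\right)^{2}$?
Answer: $18 - 464 \sqrt{22} \approx -2158.4$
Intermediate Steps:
$c = 121$ ($c = 11^{2} = 121$)
$r = 4 \sqrt{22}$ ($r = \sqrt{231 + 121} = \sqrt{352} = 4 \sqrt{22} \approx 18.762$)
$L{\left(18 \right)} - 116 r = 18 - 116 \cdot 4 \sqrt{22} = 18 - 464 \sqrt{22}$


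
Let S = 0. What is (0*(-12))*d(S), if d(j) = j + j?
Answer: 0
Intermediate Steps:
d(j) = 2*j
(0*(-12))*d(S) = (0*(-12))*(2*0) = 0*0 = 0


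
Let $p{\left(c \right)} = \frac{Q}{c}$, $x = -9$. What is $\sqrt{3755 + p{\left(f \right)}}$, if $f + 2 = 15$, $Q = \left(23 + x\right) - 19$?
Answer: $\frac{\sqrt{634530}}{13} \approx 61.275$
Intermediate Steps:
$Q = -5$ ($Q = \left(23 - 9\right) - 19 = 14 - 19 = -5$)
$f = 13$ ($f = -2 + 15 = 13$)
$p{\left(c \right)} = - \frac{5}{c}$
$\sqrt{3755 + p{\left(f \right)}} = \sqrt{3755 - \frac{5}{13}} = \sqrt{\frac{48810}{13}} = \frac{\sqrt{634530}}{13}$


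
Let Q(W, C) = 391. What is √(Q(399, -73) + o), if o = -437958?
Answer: I*√437567 ≈ 661.49*I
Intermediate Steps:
√(Q(399, -73) + o) = √(391 - 437958) = √(-437567) = I*√437567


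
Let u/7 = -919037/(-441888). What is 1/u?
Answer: 441888/6433259 ≈ 0.068688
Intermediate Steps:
u = 6433259/441888 (u = 7*(-919037/(-441888)) = 7*(-919037*(-1/441888)) = 7*(919037/441888) = 6433259/441888 ≈ 14.559)
1/u = 1/(6433259/441888) = 441888/6433259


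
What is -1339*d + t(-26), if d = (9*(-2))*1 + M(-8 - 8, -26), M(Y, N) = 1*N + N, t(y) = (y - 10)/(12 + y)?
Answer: 656128/7 ≈ 93733.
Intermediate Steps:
t(y) = (-10 + y)/(12 + y)
M(Y, N) = 2*N (M(Y, N) = N + N = 2*N)
d = -70 (d = (9*(-2))*1 + 2*(-26) = -18*1 - 52 = -18 - 52 = -70)
-1339*d + t(-26) = -1339*(-70) + (-10 - 26)/(12 - 26) = 93730 - 36/(-14) = 93730 - 1/14*(-36) = 93730 + 18/7 = 656128/7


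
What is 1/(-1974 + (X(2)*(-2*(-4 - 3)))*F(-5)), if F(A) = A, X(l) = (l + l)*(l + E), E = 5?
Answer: -1/3934 ≈ -0.00025419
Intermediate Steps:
X(l) = 2*l*(5 + l) (X(l) = (l + l)*(l + 5) = (2*l)*(5 + l) = 2*l*(5 + l))
1/(-1974 + (X(2)*(-2*(-4 - 3)))*F(-5)) = 1/(-1974 + ((2*2*(5 + 2))*(-2*(-4 - 3)))*(-5)) = 1/(-1974 + ((2*2*7)*(-2*(-7)))*(-5)) = 1/(-1974 + (28*14)*(-5)) = 1/(-1974 + 392*(-5)) = 1/(-1974 - 1960) = 1/(-3934) = -1/3934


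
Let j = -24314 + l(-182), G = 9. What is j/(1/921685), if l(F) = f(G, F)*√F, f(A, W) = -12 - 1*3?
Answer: -22409849090 - 13825275*I*√182 ≈ -2.241e+10 - 1.8651e+8*I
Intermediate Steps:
f(A, W) = -15 (f(A, W) = -12 - 3 = -15)
l(F) = -15*√F
j = -24314 - 15*I*√182 ≈ -24314.0 - 202.36*I
j/(1/921685) = (-24314 - 15*I*√182)/(1/921685) = (-24314 - 15*I*√182)*921685 = -22409849090 - 13825275*I*√182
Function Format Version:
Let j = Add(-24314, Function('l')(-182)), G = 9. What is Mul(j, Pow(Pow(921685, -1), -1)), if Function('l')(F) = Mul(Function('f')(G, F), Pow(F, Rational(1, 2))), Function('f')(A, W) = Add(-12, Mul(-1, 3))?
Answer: Add(-22409849090, Mul(-13825275, I, Pow(182, Rational(1, 2)))) ≈ Add(-2.2410e+10, Mul(-1.8651e+8, I))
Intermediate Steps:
Function('f')(A, W) = -15 (Function('f')(A, W) = Add(-12, -3) = -15)
Function('l')(F) = Mul(-15, Pow(F, Rational(1, 2)))
j = Add(-24314, Mul(-15, I, Pow(182, Rational(1, 2)))) (j = Add(-24314, Mul(-15, Pow(-182, Rational(1, 2)))) = Add(-24314, Mul(-15, Mul(I, Pow(182, Rational(1, 2))))) = Add(-24314, Mul(-15, I, Pow(182, Rational(1, 2)))) ≈ Add(-24314., Mul(-202.36, I)))
Mul(j, Pow(Pow(921685, -1), -1)) = Mul(Add(-24314, Mul(-15, I, Pow(182, Rational(1, 2)))), Pow(Pow(921685, -1), -1)) = Mul(Add(-24314, Mul(-15, I, Pow(182, Rational(1, 2)))), Pow(Rational(1, 921685), -1)) = Mul(Add(-24314, Mul(-15, I, Pow(182, Rational(1, 2)))), 921685) = Add(-22409849090, Mul(-13825275, I, Pow(182, Rational(1, 2))))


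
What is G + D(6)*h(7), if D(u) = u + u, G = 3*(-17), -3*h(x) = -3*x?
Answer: 33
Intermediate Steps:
h(x) = x (h(x) = -(-1)*x = x)
G = -51
D(u) = 2*u
G + D(6)*h(7) = -51 + (2*6)*7 = -51 + 12*7 = -51 + 84 = 33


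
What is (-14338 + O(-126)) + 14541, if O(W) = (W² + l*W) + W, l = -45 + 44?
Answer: 16079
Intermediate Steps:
l = -1
O(W) = W² (O(W) = (W² - W) + W = W²)
(-14338 + O(-126)) + 14541 = (-14338 + (-126)²) + 14541 = (-14338 + 15876) + 14541 = 1538 + 14541 = 16079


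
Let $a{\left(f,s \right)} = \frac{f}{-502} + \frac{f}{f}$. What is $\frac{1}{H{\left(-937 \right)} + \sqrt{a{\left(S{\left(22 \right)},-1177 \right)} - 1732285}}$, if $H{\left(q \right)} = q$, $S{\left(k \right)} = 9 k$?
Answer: $- \frac{235187}{655173602} - \frac{9 i \sqrt{1347353693}}{655173602} \approx -0.00035897 - 0.00050423 i$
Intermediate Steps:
$a{\left(f,s \right)} = 1 - \frac{f}{502}$ ($a{\left(f,s \right)} = f \left(- \frac{1}{502}\right) + 1 = - \frac{f}{502} + 1 = 1 - \frac{f}{502}$)
$\frac{1}{H{\left(-937 \right)} + \sqrt{a{\left(S{\left(22 \right)},-1177 \right)} - 1732285}} = \frac{1}{-937 + \sqrt{\left(1 - \frac{9 \cdot 22}{502}\right) - 1732285}} = \frac{1}{-937 + \sqrt{\left(1 - \frac{99}{251}\right) - 1732285}} = \frac{1}{-937 + \sqrt{\frac{152}{251} - 1732285}} = \frac{1}{-937 + \sqrt{- \frac{434803383}{251}}} = \frac{1}{-937 + \frac{9 i \sqrt{1347353693}}{251}}$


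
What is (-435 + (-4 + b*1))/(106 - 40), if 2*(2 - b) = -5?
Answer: -79/12 ≈ -6.5833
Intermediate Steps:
b = 9/2 (b = 2 - ½*(-5) = 2 + 5/2 = 9/2 ≈ 4.5000)
(-435 + (-4 + b*1))/(106 - 40) = (-435 + (-4 + (9/2)*1))/(106 - 40) = (-435 + (-4 + 9/2))/66 = (-435 + ½)*(1/66) = -869/2*1/66 = -79/12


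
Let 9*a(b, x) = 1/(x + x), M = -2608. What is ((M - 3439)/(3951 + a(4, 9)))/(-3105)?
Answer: 36282/73607245 ≈ 0.00049291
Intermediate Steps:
a(b, x) = 1/(18*x) (a(b, x) = 1/(9*(x + x)) = 1/(9*((2*x))) = (1/(2*x))/9 = 1/(18*x))
((M - 3439)/(3951 + a(4, 9)))/(-3105) = ((-2608 - 3439)/(3951 + (1/18)/9))/(-3105) = -6047/(3951 + (1/18)*(⅑))*(-1/3105) = -6047/(3951 + 1/162)*(-1/3105) = -6047/640063/162*(-1/3105) = -6047*162/640063*(-1/3105) = -979614/640063*(-1/3105) = 36282/73607245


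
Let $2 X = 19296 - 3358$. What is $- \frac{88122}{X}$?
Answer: $- \frac{88122}{7969} \approx -11.058$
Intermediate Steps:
$X = 7969$ ($X = \frac{19296 - 3358}{2} = \frac{1}{2} \cdot 15938 = 7969$)
$- \frac{88122}{X} = - \frac{88122}{7969}$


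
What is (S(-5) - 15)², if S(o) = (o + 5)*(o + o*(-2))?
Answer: 225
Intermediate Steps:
S(o) = -o*(5 + o) (S(o) = (5 + o)*(o - 2*o) = (5 + o)*(-o) = -o*(5 + o))
(S(-5) - 15)² = (-1*(-5)*(5 - 5) - 15)² = (-1*(-5)*0 - 15)² = (0 - 15)² = (-15)² = 225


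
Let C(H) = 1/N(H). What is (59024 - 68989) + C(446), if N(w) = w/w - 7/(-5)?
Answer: -119575/12 ≈ -9964.6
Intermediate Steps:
N(w) = 12/5 (N(w) = 1 - 7*(-⅕) = 1 + 7/5 = 12/5)
C(H) = 5/12 (C(H) = 1/(12/5) = 5/12)
(59024 - 68989) + C(446) = (59024 - 68989) + 5/12 = -9965 + 5/12 = -119575/12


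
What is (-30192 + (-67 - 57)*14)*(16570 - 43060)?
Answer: 845772720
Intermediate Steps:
(-30192 + (-67 - 57)*14)*(16570 - 43060) = (-30192 - 124*14)*(-26490) = (-30192 - 1736)*(-26490) = -31928*(-26490) = 845772720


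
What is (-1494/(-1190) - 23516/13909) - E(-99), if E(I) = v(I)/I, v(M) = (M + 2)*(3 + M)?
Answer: 3652769717/39014745 ≈ 93.625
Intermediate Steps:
v(M) = (2 + M)*(3 + M)
E(I) = (6 + I² + 5*I)/I
(-1494/(-1190) - 23516/13909) - E(-99) = (-1494/(-1190) - 23516/13909) - (5 - 99 + 6/(-99)) = (-1494*(-1/1190) - 23516*1/13909) - (5 - 99 + 6*(-1/99)) = (747/595 - 23516/13909) - (5 - 99 - 2/33) = -514571/1182265 - 1*(-3104/33) = -514571/1182265 + 3104/33 = 3652769717/39014745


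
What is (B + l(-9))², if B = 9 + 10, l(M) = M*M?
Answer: 10000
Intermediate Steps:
l(M) = M²
B = 19
(B + l(-9))² = (19 + (-9)²)² = (19 + 81)² = 100² = 10000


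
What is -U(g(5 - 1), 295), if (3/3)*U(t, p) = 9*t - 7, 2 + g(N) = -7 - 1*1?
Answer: 97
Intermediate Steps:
g(N) = -10 (g(N) = -2 + (-7 - 1*1) = -2 + (-7 - 1) = -2 - 8 = -10)
U(t, p) = -7 + 9*t (U(t, p) = 9*t - 7 = -7 + 9*t)
-U(g(5 - 1), 295) = -(-7 + 9*(-10)) = -(-7 - 90) = -1*(-97) = 97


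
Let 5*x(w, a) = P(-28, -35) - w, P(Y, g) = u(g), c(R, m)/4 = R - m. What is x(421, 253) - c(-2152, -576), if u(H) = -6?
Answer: 31093/5 ≈ 6218.6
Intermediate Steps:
c(R, m) = -4*m + 4*R (c(R, m) = 4*(R - m) = -4*m + 4*R)
P(Y, g) = -6
x(w, a) = -6/5 - w/5 (x(w, a) = (-6 - w)/5 = -6/5 - w/5)
x(421, 253) - c(-2152, -576) = (-6/5 - ⅕*421) - (-4*(-576) + 4*(-2152)) = (-6/5 - 421/5) - (2304 - 8608) = -427/5 - 1*(-6304) = -427/5 + 6304 = 31093/5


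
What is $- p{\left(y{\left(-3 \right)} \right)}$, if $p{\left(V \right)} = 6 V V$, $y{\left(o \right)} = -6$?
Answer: $-216$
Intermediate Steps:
$p{\left(V \right)} = 6 V^{2}$
$- p{\left(y{\left(-3 \right)} \right)} = - 6 \left(-6\right)^{2} = - 6 \cdot 36 = \left(-1\right) 216 = -216$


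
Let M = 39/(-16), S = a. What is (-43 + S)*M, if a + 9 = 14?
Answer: 741/8 ≈ 92.625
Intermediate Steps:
a = 5 (a = -9 + 14 = 5)
S = 5
M = -39/16 (M = 39*(-1/16) = -39/16 ≈ -2.4375)
(-43 + S)*M = (-43 + 5)*(-39/16) = -38*(-39/16) = 741/8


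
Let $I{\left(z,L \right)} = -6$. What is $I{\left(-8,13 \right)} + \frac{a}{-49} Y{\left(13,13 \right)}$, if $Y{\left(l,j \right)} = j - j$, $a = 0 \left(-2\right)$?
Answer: $-6$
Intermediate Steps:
$a = 0$
$Y{\left(l,j \right)} = 0$
$I{\left(-8,13 \right)} + \frac{a}{-49} Y{\left(13,13 \right)} = -6 + \frac{0}{-49} \cdot 0 = -6 + 0 \left(- \frac{1}{49}\right) 0 = -6 + 0 \cdot 0 = -6 + 0 = -6$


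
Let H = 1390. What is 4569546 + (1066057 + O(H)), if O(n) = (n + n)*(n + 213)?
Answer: 10091943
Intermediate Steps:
O(n) = 2*n*(213 + n) (O(n) = (2*n)*(213 + n) = 2*n*(213 + n))
4569546 + (1066057 + O(H)) = 4569546 + (1066057 + 2*1390*(213 + 1390)) = 4569546 + (1066057 + 2*1390*1603) = 4569546 + (1066057 + 4456340) = 4569546 + 5522397 = 10091943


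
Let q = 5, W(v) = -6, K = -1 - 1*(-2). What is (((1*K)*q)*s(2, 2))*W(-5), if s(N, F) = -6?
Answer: 180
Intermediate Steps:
K = 1 (K = -1 + 2 = 1)
(((1*K)*q)*s(2, 2))*W(-5) = (((1*1)*5)*(-6))*(-6) = ((1*5)*(-6))*(-6) = (5*(-6))*(-6) = -30*(-6) = 180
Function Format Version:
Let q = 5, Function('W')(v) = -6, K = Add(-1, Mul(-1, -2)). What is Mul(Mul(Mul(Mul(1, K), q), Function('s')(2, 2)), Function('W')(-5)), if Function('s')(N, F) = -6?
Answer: 180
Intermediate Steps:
K = 1 (K = Add(-1, 2) = 1)
Mul(Mul(Mul(Mul(1, K), q), Function('s')(2, 2)), Function('W')(-5)) = Mul(Mul(Mul(Mul(1, 1), 5), -6), -6) = Mul(Mul(Mul(1, 5), -6), -6) = Mul(Mul(5, -6), -6) = Mul(-30, -6) = 180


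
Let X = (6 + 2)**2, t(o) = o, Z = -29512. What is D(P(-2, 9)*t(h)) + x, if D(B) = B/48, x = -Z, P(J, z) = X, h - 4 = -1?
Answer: 29516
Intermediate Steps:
h = 3 (h = 4 - 1 = 3)
X = 64 (X = 8**2 = 64)
P(J, z) = 64
x = 29512 (x = -1*(-29512) = 29512)
D(B) = B/48 (D(B) = B*(1/48) = B/48)
D(P(-2, 9)*t(h)) + x = (64*3)/48 + 29512 = (1/48)*192 + 29512 = 4 + 29512 = 29516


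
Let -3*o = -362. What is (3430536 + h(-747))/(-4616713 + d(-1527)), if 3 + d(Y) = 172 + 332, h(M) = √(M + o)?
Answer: -857634/1154053 - I*√5637/13848636 ≈ -0.74315 - 5.4215e-6*I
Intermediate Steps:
o = 362/3 (o = -⅓*(-362) = 362/3 ≈ 120.67)
h(M) = √(362/3 + M) (h(M) = √(M + 362/3) = √(362/3 + M))
d(Y) = 501 (d(Y) = -3 + (172 + 332) = -3 + 504 = 501)
(3430536 + h(-747))/(-4616713 + d(-1527)) = (3430536 + √(1086 + 9*(-747))/3)/(-4616713 + 501) = (3430536 + √(1086 - 6723)/3)/(-4616212) = (3430536 + √(-5637)/3)*(-1/4616212) = (3430536 + (I*√5637)/3)*(-1/4616212) = (3430536 + I*√5637/3)*(-1/4616212) = -857634/1154053 - I*√5637/13848636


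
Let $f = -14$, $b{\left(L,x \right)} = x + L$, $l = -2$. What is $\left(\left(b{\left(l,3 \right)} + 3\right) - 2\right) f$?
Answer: $-28$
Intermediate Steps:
$b{\left(L,x \right)} = L + x$
$\left(\left(b{\left(l,3 \right)} + 3\right) - 2\right) f = \left(\left(\left(-2 + 3\right) + 3\right) - 2\right) \left(-14\right) = \left(\left(1 + 3\right) - 2\right) \left(-14\right) = \left(4 - 2\right) \left(-14\right) = 2 \left(-14\right) = -28$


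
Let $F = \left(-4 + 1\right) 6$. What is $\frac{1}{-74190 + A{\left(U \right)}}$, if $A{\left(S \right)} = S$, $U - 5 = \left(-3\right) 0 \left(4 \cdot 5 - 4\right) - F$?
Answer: $- \frac{1}{74167} \approx -1.3483 \cdot 10^{-5}$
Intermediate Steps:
$F = -18$ ($F = \left(-3\right) 6 = -18$)
$U = 23$ ($U = 5 + \left(\left(-3\right) 0 \left(4 \cdot 5 - 4\right) - -18\right) = 5 + \left(0 \left(20 - 4\right) + 18\right) = 5 + \left(0 \cdot 16 + 18\right) = 5 + \left(0 + 18\right) = 5 + 18 = 23$)
$\frac{1}{-74190 + A{\left(U \right)}} = \frac{1}{-74190 + 23} = \frac{1}{-74167} = - \frac{1}{74167}$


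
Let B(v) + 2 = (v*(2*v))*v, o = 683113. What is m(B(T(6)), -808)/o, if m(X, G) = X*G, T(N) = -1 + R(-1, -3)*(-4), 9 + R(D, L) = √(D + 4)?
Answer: -77429024/683113 + 24065472*√3/683113 ≈ -52.329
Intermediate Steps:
R(D, L) = -9 + √(4 + D) (R(D, L) = -9 + √(D + 4) = -9 + √(4 + D))
T(N) = 35 - 4*√3 (T(N) = -1 + (-9 + √(4 - 1))*(-4) = -1 + (-9 + √3)*(-4) = -1 + (36 - 4*√3) = 35 - 4*√3)
B(v) = -2 + 2*v³ (B(v) = -2 + (v*(2*v))*v = -2 + (2*v²)*v = -2 + 2*v³)
m(X, G) = G*X
m(B(T(6)), -808)/o = -808*(-2 + 2*(35 - 4*√3)³)/683113 = (1616 - 1616*(35 - 4*√3)³)*(1/683113) = 1616/683113 - 1616*(35 - 4*√3)³/683113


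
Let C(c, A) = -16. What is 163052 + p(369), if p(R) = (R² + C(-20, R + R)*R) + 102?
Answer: 293411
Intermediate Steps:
p(R) = 102 + R² - 16*R (p(R) = (R² - 16*R) + 102 = 102 + R² - 16*R)
163052 + p(369) = 163052 + (102 + 369² - 16*369) = 163052 + (102 + 136161 - 5904) = 163052 + 130359 = 293411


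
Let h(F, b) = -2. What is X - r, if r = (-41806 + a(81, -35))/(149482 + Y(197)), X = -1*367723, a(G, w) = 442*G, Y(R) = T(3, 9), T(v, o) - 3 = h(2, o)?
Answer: -54968331205/149483 ≈ -3.6772e+5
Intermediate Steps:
T(v, o) = 1 (T(v, o) = 3 - 2 = 1)
Y(R) = 1
X = -367723
r = -6004/149483 (r = (-41806 + 442*81)/(149482 + 1) = (-41806 + 35802)/149483 = -6004*1/149483 = -6004/149483 ≈ -0.040165)
X - r = -367723 - 1*(-6004/149483) = -367723 + 6004/149483 = -54968331205/149483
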